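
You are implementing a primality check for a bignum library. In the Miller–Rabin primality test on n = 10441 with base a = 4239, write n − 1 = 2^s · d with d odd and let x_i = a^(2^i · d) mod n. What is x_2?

4188

n − 1 = 10440 = 2^3 · 1305, so s = 3 and d = 1305.
x_0 = 4239^1305 mod 10441 = 4716.
x_1 = 4716^2 mod 10441 = 1326.
x_2 = 1326^2 mod 10441 = 4188.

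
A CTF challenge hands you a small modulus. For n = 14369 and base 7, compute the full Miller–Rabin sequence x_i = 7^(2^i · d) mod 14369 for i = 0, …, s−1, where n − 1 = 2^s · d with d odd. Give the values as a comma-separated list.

n − 1 = 14368 = 2^5 · 449, so s = 5 and d = 449.
x_0 = 7^449 mod 14369 = 6548.
x_1 = 6548^2 mod 14369 = 13577.
x_2 = 13577^2 mod 14369 = 9397.
x_3 = 9397^2 mod 14369 = 6104.
x_4 = 6104^2 mod 14369 = 14368.

6548, 13577, 9397, 6104, 14368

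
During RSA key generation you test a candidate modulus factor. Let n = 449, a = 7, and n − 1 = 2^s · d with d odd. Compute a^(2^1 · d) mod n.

n − 1 = 448 = 2^6 · 7, so s = 6 and d = 7.
By repeated squaring, 7^7 ≡ 77 (mod 449).
x_0 = 77.
x_1 = 77^2 mod 449 = 92.

92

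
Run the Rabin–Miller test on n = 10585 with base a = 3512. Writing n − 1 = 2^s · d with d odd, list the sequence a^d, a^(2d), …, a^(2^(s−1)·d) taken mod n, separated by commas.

n − 1 = 10584 = 2^3 · 1323, so s = 3 and d = 1323.
x_0 = 3512^1323 mod 10585 = 7958.
x_1 = 7958^2 mod 10585 = 10294.
x_2 = 10294^2 mod 10585 = 1.

7958, 10294, 1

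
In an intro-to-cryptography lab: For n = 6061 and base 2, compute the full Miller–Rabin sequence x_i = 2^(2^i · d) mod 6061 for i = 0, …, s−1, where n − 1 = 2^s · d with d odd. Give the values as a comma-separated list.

1110, 1717

n − 1 = 6060 = 2^2 · 1515, so s = 2 and d = 1515.
x_0 = 2^1515 mod 6061 = 1110.
x_1 = 1110^2 mod 6061 = 1717.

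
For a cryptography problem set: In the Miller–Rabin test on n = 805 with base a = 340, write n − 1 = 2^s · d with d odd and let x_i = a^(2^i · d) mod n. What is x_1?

n − 1 = 804 = 2^2 · 201, so s = 2 and d = 201.
Repeated squaring mod 805: 340^1 ≡ 340, 340^2 ≡ 485, 340^4 ≡ 165, 340^8 ≡ 660, 340^16 ≡ 95, 340^32 ≡ 170, 340^64 ≡ 725, 340^128 ≡ 765.
201 = 128 + 64 + 8 + 1, so 340^201 ≡ 765·725·660·340 ≡ 680 (mod 805).
x_0 = 680.
x_1 = 680^2 mod 805 = 330.

330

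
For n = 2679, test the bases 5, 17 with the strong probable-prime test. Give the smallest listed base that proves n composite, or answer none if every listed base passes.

5

n − 1 = 2678 = 2^1 · 1339, so s = 1 and d = 1339.
Base 5: x_0 = 5^1339 mod 2679 = 1574. x_0 ∉ {1, 2678} and s = 1, so 5 is a Miller–Rabin witness and 2679 is composite.
Base 17: x_0 = 17^1339 mod 2679 = 974. x_0 ∉ {1, 2678} and s = 1, so 17 is a Miller–Rabin witness and 2679 is composite.
The smallest witness among the given bases is 5.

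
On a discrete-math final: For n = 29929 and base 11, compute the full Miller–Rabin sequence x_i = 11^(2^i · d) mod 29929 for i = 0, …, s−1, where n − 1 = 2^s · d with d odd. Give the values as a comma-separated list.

29490, 13147, 3634

n − 1 = 29928 = 2^3 · 3741, so s = 3 and d = 3741.
x_0 = 11^3741 mod 29929 = 29490.
x_1 = 29490^2 mod 29929 = 13147.
x_2 = 13147^2 mod 29929 = 3634.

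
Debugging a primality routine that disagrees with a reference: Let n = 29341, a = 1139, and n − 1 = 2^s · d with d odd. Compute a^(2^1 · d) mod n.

25011

n − 1 = 29340 = 2^2 · 7335, so s = 2 and d = 7335.
x_0 = 1139^7335 mod 29341 = 18543.
x_1 = 18543^2 mod 29341 = 25011.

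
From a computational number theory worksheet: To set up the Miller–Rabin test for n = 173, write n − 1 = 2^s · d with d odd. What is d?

Halving: 172 → 86 → 43; 43 is odd.
So 172 = 2^2 · 43.

43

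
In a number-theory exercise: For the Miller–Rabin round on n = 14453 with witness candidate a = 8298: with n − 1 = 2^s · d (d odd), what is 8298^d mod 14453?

n − 1 = 14452 = 2^2 · 3613, so s = 2 and d = 3613.
Repeated squaring mod 14453: 8298^1 ≡ 8298, 8298^2 ≡ 2712, 8298^4 ≡ 12820, 8298^8 ≡ 7337, 8298^16 ≡ 8597, 8298^32 ≡ 10220, 8298^64 ≡ 11022, 8298^128 ≡ 7019, 8298^256 ≡ 10537, 8298^512 ≡ 423, 8298^1024 ≡ 5493, 8298^2048 ≡ 9638.
3613 = 2048 + 1024 + 512 + 16 + 8 + 4 + 1, so 8298^3613 ≡ 9638·5493·423·8597·7337·12820·8298 ≡ 875 (mod 14453).

875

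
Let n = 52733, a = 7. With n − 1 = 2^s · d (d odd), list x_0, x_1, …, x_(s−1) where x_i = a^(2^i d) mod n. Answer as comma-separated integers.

n − 1 = 52732 = 2^2 · 13183, so s = 2 and d = 13183.
x_0 = 7^13183 mod 52733 = 1.
x_1 = 1^2 mod 52733 = 1.

1, 1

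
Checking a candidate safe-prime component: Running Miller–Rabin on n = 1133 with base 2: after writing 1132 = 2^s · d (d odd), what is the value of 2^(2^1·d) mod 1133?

n − 1 = 1132 = 2^2 · 283, so s = 2 and d = 283.
x_0 = 2^283 mod 1133 = 976.
x_1 = 976^2 mod 1133 = 856.

856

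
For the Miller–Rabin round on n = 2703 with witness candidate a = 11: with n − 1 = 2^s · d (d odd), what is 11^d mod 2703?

n − 1 = 2702 = 2^1 · 1351, so s = 1 and d = 1351.
Repeated squaring mod 2703: 11^1 ≡ 11, 11^2 ≡ 121, 11^4 ≡ 1126, 11^8 ≡ 169, 11^16 ≡ 1531, 11^32 ≡ 460, 11^64 ≡ 766, 11^128 ≡ 205, 11^256 ≡ 1480, 11^512 ≡ 970, 11^1024 ≡ 256.
1351 = 1024 + 256 + 64 + 4 + 2 + 1, so 11^1351 ≡ 256·1480·766·1126·121·11 ≡ 1142 (mod 2703).

1142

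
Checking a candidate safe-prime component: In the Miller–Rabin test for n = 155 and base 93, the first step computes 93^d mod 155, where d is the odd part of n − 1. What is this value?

n − 1 = 154 = 2^1 · 77, so s = 1 and d = 77.
93^77 mod 155 = 93.

93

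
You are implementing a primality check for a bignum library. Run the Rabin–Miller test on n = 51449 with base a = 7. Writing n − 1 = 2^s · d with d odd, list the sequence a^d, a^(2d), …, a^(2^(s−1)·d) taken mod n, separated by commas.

n − 1 = 51448 = 2^3 · 6431, so s = 3 and d = 6431.
x_0 = 7^6431 mod 51449 = 23708.
x_1 = 23708^2 mod 51449 = 40388.
x_2 = 40388^2 mod 51449 = 51448.

23708, 40388, 51448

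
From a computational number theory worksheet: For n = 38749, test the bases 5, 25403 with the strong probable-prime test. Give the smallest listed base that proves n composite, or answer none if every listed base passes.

none

n − 1 = 38748 = 2^2 · 9687, so s = 2 and d = 9687.
Base 5: x_0 = 5^9687 mod 38749 = 38748. x_0 = 38748 ≡ −1, so 5 is not a witness.
Base 25403: x_0 = 25403^9687 mod 38749 = 1. x_0 = 1, so 25403 is not a witness.
No listed base is a witness for 38749.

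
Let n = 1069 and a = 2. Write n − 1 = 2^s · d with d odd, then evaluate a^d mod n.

n − 1 = 1068 = 2^2 · 267, so s = 2 and d = 267.
By repeated squaring, 2^267 ≡ 820 (mod 1069).

820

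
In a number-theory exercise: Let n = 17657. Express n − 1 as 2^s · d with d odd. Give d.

2207

Halving: 17656 → 8828 → 4414 → 2207; 2207 is odd.
So 17656 = 2^3 · 2207.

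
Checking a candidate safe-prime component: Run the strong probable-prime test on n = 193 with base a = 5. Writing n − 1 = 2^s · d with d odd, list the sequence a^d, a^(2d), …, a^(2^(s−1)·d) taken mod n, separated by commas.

125, 185, 64, 43, 112, 192

n − 1 = 192 = 2^6 · 3, so s = 6 and d = 3.
x_0 = 5^3 mod 193 = 125.
x_1 = 125^2 mod 193 = 185.
x_2 = 185^2 mod 193 = 64.
x_3 = 64^2 mod 193 = 43.
x_4 = 43^2 mod 193 = 112.
x_5 = 112^2 mod 193 = 192.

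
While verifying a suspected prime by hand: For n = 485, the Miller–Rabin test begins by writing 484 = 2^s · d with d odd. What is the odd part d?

121

Halving: 484 → 242 → 121; 121 is odd.
So 484 = 2^2 · 121.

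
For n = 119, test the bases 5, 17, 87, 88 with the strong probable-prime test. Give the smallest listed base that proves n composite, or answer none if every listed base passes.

n − 1 = 118 = 2^1 · 59, so s = 1 and d = 59.
Base 5: x_0 = 5^59 mod 119 = 45. x_0 ∉ {1, 118} and s = 1, so 5 is a Miller–Rabin witness and 119 is composite.
Base 17: x_0 = 17^59 mod 119 = 68. x_0 ∉ {1, 118} and s = 1, so 17 is a Miller–Rabin witness and 119 is composite.
Base 87: x_0 = 87^59 mod 119 = 110. x_0 ∉ {1, 118} and s = 1, so 87 is a Miller–Rabin witness and 119 is composite.
Base 88: x_0 = 88^59 mod 119 = 58. x_0 ∉ {1, 118} and s = 1, so 88 is a Miller–Rabin witness and 119 is composite.
The smallest witness among the given bases is 5.

5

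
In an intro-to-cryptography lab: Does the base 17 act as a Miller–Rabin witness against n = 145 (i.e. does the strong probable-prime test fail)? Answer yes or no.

n − 1 = 144 = 2^4 · 9, so s = 4 and d = 9.
Repeated squaring mod 145: 17^1 ≡ 17, 17^2 ≡ 144, 17^4 ≡ 1, 17^8 ≡ 1.
9 = 8 + 1, so 17^9 ≡ 1·17 ≡ 17 (mod 145).
x_0 = 17^9 mod 145 = 17.
x_0 is neither 1 nor 144, so continue squaring.
x_1 = 17^2 mod 145 = 144.
x_1 ≡ −1, so 17 is not a witness.

no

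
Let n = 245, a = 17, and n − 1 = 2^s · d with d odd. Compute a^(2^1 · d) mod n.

n − 1 = 244 = 2^2 · 61, so s = 2 and d = 61.
x_0 = 17^61 mod 245 = 157.
x_1 = 157^2 mod 245 = 149.

149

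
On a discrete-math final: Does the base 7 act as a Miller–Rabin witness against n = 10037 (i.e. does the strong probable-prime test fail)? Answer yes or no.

n − 1 = 10036 = 2^2 · 2509, so s = 2 and d = 2509.
Repeated squaring mod 10037: 7^1 ≡ 7, 7^2 ≡ 49, 7^4 ≡ 2401, 7^8 ≡ 3563, 7^16 ≡ 8201, 7^32 ≡ 8501, 7^64 ≡ 601, 7^128 ≡ 9906, 7^256 ≡ 7124, 7^512 ≡ 4304, 7^1024 ≡ 6151, 7^2048 ≡ 5348.
2509 = 2048 + 256 + 128 + 64 + 8 + 4 + 1, so 7^2509 ≡ 5348·7124·9906·601·3563·2401·7 ≡ 6766 (mod 10037).
x_0 = 7^2509 mod 10037 = 6766.
x_0 is neither 1 nor 10036, so continue squaring.
x_1 = 6766^2 mod 10037 = 10036.
x_1 ≡ −1, so 7 is not a witness.

no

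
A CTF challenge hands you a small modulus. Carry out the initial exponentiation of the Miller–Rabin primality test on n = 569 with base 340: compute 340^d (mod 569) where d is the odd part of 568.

n − 1 = 568 = 2^3 · 71, so s = 3 and d = 71.
340^71 mod 569 = 483.

483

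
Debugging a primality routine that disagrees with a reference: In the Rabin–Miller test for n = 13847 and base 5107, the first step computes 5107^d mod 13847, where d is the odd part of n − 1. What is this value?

9209

n − 1 = 13846 = 2^1 · 6923, so s = 1 and d = 6923.
5107^6923 mod 13847 = 9209.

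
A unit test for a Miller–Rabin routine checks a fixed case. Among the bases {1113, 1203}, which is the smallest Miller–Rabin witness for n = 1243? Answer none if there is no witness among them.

1113

n − 1 = 1242 = 2^1 · 621, so s = 1 and d = 621.
Base 1113: x_0 = 1113^621 mod 1243 = 464. x_0 ∉ {1, 1242} and s = 1, so 1113 is a Miller–Rabin witness and 1243 is composite.
Base 1203: x_0 = 1203^621 mod 1243 = 191. x_0 ∉ {1, 1242} and s = 1, so 1203 is a Miller–Rabin witness and 1243 is composite.
The smallest witness among the given bases is 1113.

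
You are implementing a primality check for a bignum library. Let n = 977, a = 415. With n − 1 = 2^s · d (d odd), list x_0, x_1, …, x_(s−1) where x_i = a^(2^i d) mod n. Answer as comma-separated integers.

n − 1 = 976 = 2^4 · 61, so s = 4 and d = 61.
x_0 = 415^61 mod 977 = 574.
x_1 = 574^2 mod 977 = 227.
x_2 = 227^2 mod 977 = 725.
x_3 = 725^2 mod 977 = 976.

574, 227, 725, 976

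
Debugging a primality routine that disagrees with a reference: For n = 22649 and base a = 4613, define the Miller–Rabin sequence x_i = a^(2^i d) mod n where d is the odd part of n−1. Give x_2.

7692

n − 1 = 22648 = 2^3 · 2831, so s = 3 and d = 2831.
By repeated squaring, 4613^2831 ≡ 3865 (mod 22649).
x_0 = 3865.
x_1 = 3865^2 mod 22649 = 12534.
x_2 = 12534^2 mod 22649 = 7692.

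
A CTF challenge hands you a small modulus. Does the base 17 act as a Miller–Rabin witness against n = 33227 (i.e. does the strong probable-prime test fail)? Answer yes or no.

no

n − 1 = 33226 = 2^1 · 16613, so s = 1 and d = 16613.
x_0 = 17^16613 mod 33227 = 1.
x_0 = 1, so 17 is not a witness.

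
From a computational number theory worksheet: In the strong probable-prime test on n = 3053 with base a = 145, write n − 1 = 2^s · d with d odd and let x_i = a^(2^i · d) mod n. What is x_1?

n − 1 = 3052 = 2^2 · 763, so s = 2 and d = 763.
x_0 = 145^763 mod 3053 = 431.
x_1 = 431^2 mod 3053 = 2581.

2581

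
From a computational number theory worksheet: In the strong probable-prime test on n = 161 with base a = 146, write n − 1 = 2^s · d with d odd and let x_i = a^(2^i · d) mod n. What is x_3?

n − 1 = 160 = 2^5 · 5, so s = 5 and d = 5.
x_0 = 146^5 mod 161 = 62.
x_1 = 62^2 mod 161 = 141.
x_2 = 141^2 mod 161 = 78.
x_3 = 78^2 mod 161 = 127.

127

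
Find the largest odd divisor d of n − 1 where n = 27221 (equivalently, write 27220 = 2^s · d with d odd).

6805

Halving: 27220 → 13610 → 6805; 6805 is odd.
So 27220 = 2^2 · 6805.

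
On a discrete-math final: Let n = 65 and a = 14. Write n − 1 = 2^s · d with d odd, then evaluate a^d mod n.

14

n − 1 = 64 = 2^6 · 1, so s = 6 and d = 1.
14^1 mod 65 = 14.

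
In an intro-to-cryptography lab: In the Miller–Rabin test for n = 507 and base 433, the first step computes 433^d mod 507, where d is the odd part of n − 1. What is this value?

n − 1 = 506 = 2^1 · 253, so s = 1 and d = 253.
433^253 mod 507 = 4.

4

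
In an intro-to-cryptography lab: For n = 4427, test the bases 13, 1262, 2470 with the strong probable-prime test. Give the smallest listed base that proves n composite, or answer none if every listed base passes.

n − 1 = 4426 = 2^1 · 2213, so s = 1 and d = 2213.
Base 13: x_0 = 13^2213 mod 4427 = 896. x_0 ∉ {1, 4426} and s = 1, so 13 is a Miller–Rabin witness and 4427 is composite.
Base 1262: x_0 = 1262^2213 mod 4427 = 4097. x_0 ∉ {1, 4426} and s = 1, so 1262 is a Miller–Rabin witness and 4427 is composite.
Base 2470: x_0 = 2470^2213 mod 4427 = 3914. x_0 ∉ {1, 4426} and s = 1, so 2470 is a Miller–Rabin witness and 4427 is composite.
The smallest witness among the given bases is 13.

13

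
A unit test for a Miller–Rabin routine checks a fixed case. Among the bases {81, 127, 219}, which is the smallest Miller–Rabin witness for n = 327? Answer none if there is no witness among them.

81

n − 1 = 326 = 2^1 · 163, so s = 1 and d = 163.
Base 81: x_0 = 81^163 mod 327 = 81. x_0 ∉ {1, 326} and s = 1, so 81 is a Miller–Rabin witness and 327 is composite.
Base 127: x_0 = 127^163 mod 327 = 91. x_0 ∉ {1, 326} and s = 1, so 127 is a Miller–Rabin witness and 327 is composite.
Base 219: x_0 = 219^163 mod 327 = 219. x_0 ∉ {1, 326} and s = 1, so 219 is a Miller–Rabin witness and 327 is composite.
The smallest witness among the given bases is 81.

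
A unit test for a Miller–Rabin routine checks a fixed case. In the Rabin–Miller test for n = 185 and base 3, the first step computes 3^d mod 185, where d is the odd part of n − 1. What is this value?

n − 1 = 184 = 2^3 · 23, so s = 3 and d = 23.
3^23 mod 185 = 132.

132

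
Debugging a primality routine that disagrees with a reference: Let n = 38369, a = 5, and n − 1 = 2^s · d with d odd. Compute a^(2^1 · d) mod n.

33267

n − 1 = 38368 = 2^5 · 1199, so s = 5 and d = 1199.
x_0 = 5^1199 mod 38369 = 32562.
x_1 = 32562^2 mod 38369 = 33267.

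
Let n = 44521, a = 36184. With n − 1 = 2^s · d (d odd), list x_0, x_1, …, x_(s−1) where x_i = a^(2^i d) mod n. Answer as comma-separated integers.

n − 1 = 44520 = 2^3 · 5565, so s = 3 and d = 5565.
x_0 = 36184^5565 mod 44521 = 26798.
x_1 = 26798^2 mod 44521 = 9074.
x_2 = 9074^2 mod 44521 = 18147.

26798, 9074, 18147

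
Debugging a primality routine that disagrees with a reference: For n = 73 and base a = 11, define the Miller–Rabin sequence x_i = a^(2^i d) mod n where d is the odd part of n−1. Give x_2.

72

n − 1 = 72 = 2^3 · 9, so s = 3 and d = 9.
x_0 = 11^9 mod 73 = 22.
x_1 = 22^2 mod 73 = 46.
x_2 = 46^2 mod 73 = 72.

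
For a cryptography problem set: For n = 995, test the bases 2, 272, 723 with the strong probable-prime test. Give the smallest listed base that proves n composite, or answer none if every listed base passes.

n − 1 = 994 = 2^1 · 497, so s = 1 and d = 497.
Base 2: x_0 = 2^497 mod 995 = 402. x_0 ∉ {1, 994} and s = 1, so 2 is a Miller–Rabin witness and 995 is composite.
Base 272: x_0 = 272^497 mod 995 = 442. x_0 ∉ {1, 994} and s = 1, so 272 is a Miller–Rabin witness and 995 is composite.
Base 723: x_0 = 723^497 mod 995 = 553. x_0 ∉ {1, 994} and s = 1, so 723 is a Miller–Rabin witness and 995 is composite.
The smallest witness among the given bases is 2.

2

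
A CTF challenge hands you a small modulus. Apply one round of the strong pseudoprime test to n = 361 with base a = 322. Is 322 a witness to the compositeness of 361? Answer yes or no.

n − 1 = 360 = 2^3 · 45, so s = 3 and d = 45.
x_0 = 322^45 mod 361 = 94.
x_0 is neither 1 nor 360, so continue squaring.
x_1 = 94^2 mod 361 = 172.
x_2 = 172^2 mod 361 = 343.
Reached i = s−1 = 2 without hitting −1: 322 is a Miller–Rabin witness and 361 is composite.

yes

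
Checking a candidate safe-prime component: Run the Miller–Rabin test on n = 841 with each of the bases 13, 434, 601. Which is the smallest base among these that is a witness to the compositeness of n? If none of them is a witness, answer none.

n − 1 = 840 = 2^3 · 105, so s = 3 and d = 105.
Base 13: x_0 = 13^105 mod 841 = 753. x_0 is neither 1 nor 840, so continue squaring. x_1 = 753^2 mod 841 = 175. x_2 = 175^2 mod 841 = 349. Reached i = s−1 = 2 without hitting −1: 13 is a Miller–Rabin witness and 841 is composite.
Base 434: x_0 = 434^105 mod 841 = 260. x_0 is neither 1 nor 840, so continue squaring. x_1 = 260^2 mod 841 = 320. x_2 = 320^2 mod 841 = 639. Reached i = s−1 = 2 without hitting −1: 434 is a Miller–Rabin witness and 841 is composite.
Base 601: x_0 = 601^105 mod 841 = 713. x_0 is neither 1 nor 840, so continue squaring. x_1 = 713^2 mod 841 = 405. x_2 = 405^2 mod 841 = 30. Reached i = s−1 = 2 without hitting −1: 601 is a Miller–Rabin witness and 841 is composite.
The smallest witness among the given bases is 13.

13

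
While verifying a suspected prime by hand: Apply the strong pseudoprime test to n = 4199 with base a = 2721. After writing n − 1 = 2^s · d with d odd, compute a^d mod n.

n − 1 = 4198 = 2^1 · 2099, so s = 1 and d = 2099.
Repeated squaring mod 4199: 2721^1 ≡ 2721, 2721^2 ≡ 1004, 2721^4 ≡ 256, 2721^8 ≡ 2551, 2721^16 ≡ 3350, 2721^32 ≡ 2772, 2721^64 ≡ 4013, 2721^128 ≡ 1004, 2721^256 ≡ 256, 2721^512 ≡ 2551, 2721^1024 ≡ 3350, 2721^2048 ≡ 2772.
2099 = 2048 + 32 + 16 + 2 + 1, so 2721^2099 ≡ 2772·2772·3350·1004·2721 ≡ 1973 (mod 4199).

1973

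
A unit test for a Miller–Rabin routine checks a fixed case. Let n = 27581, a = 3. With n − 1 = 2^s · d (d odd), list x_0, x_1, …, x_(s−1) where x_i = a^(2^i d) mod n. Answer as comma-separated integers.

5483, 27580

n − 1 = 27580 = 2^2 · 6895, so s = 2 and d = 6895.
x_0 = 3^6895 mod 27581 = 5483.
x_1 = 5483^2 mod 27581 = 27580.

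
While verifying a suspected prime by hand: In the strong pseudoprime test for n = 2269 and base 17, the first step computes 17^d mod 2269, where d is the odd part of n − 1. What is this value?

n − 1 = 2268 = 2^2 · 567, so s = 2 and d = 567.
17^567 mod 2269 = 2268.

2268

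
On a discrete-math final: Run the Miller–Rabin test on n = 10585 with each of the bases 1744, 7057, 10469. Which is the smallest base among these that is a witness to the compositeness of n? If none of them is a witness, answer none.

10469

n − 1 = 10584 = 2^3 · 1323, so s = 3 and d = 1323.
Base 1744: x_0 = 1744^1323 mod 10585 = 10584. x_0 = 10584 ≡ −1, so 1744 is not a witness.
Base 7057: x_0 = 7057^1323 mod 10585 = 2163. x_0 is neither 1 nor 10584, so continue squaring. x_1 = 2163^2 mod 10585 = 10584. x_1 ≡ −1, so 7057 is not a witness.
Base 10469: x_0 = 10469^1323 mod 10585 = 5684. x_0 is neither 1 nor 10584, so continue squaring. x_1 = 5684^2 mod 10585 = 2436. x_2 = 2436^2 mod 10585 = 6496. Reached i = s−1 = 2 without hitting −1: 10469 is a Miller–Rabin witness and 10585 is composite.
The smallest witness among the given bases is 10469.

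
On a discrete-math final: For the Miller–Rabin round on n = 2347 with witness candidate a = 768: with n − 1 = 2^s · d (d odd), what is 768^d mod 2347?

n − 1 = 2346 = 2^1 · 1173, so s = 1 and d = 1173.
768^1173 mod 2347 = 2346.

2346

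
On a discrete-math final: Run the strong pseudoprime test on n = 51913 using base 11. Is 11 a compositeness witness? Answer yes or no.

no

n − 1 = 51912 = 2^3 · 6489, so s = 3 and d = 6489.
x_0 = 11^6489 mod 51913 = 21214.
x_0 is neither 1 nor 51912, so continue squaring.
x_1 = 21214^2 mod 51913 = 51912.
x_1 ≡ −1, so 11 is not a witness.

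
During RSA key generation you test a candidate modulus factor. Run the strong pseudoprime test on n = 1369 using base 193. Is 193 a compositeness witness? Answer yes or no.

n − 1 = 1368 = 2^3 · 171, so s = 3 and d = 171.
x_0 = 193^171 mod 1369 = 31.
x_0 is neither 1 nor 1368, so continue squaring.
x_1 = 31^2 mod 1369 = 961.
x_2 = 961^2 mod 1369 = 815.
Reached i = s−1 = 2 without hitting −1: 193 is a Miller–Rabin witness and 1369 is composite.

yes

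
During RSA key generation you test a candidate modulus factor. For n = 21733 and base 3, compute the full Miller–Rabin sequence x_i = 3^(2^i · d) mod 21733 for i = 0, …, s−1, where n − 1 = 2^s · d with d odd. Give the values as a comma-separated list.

8107, 2857

n − 1 = 21732 = 2^2 · 5433, so s = 2 and d = 5433.
x_0 = 3^5433 mod 21733 = 8107.
x_1 = 8107^2 mod 21733 = 2857.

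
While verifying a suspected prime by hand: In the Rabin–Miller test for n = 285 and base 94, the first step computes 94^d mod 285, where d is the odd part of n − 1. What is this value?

94

n − 1 = 284 = 2^2 · 71, so s = 2 and d = 71.
Repeated squaring mod 285: 94^1 ≡ 94, 94^2 ≡ 1, 94^4 ≡ 1, 94^8 ≡ 1, 94^16 ≡ 1, 94^32 ≡ 1, 94^64 ≡ 1.
71 = 64 + 4 + 2 + 1, so 94^71 ≡ 1·1·1·94 ≡ 94 (mod 285).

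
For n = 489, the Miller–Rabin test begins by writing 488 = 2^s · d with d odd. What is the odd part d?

Halving: 488 → 244 → 122 → 61; 61 is odd.
So 488 = 2^3 · 61.

61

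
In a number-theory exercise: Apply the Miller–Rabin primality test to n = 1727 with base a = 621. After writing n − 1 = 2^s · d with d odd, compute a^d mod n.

n − 1 = 1726 = 2^1 · 863, so s = 1 and d = 863.
By repeated squaring, 621^863 ≡ 950 (mod 1727).

950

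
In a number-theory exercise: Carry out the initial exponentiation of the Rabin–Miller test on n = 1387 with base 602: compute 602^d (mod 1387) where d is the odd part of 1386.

1386

n − 1 = 1386 = 2^1 · 693, so s = 1 and d = 693.
Repeated squaring mod 1387: 602^1 ≡ 602, 602^2 ≡ 397, 602^4 ≡ 878, 602^8 ≡ 1099, 602^16 ≡ 1111, 602^32 ≡ 1278, 602^64 ≡ 785, 602^128 ≡ 397, 602^256 ≡ 878, 602^512 ≡ 1099.
693 = 512 + 128 + 32 + 16 + 4 + 1, so 602^693 ≡ 1099·397·1278·1111·878·602 ≡ 1386 (mod 1387).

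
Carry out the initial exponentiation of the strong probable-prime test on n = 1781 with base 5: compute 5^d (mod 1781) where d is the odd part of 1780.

1474

n − 1 = 1780 = 2^2 · 445, so s = 2 and d = 445.
Repeated squaring mod 1781: 5^1 ≡ 5, 5^2 ≡ 25, 5^4 ≡ 625, 5^8 ≡ 586, 5^16 ≡ 1444, 5^32 ≡ 1366, 5^64 ≡ 1249, 5^128 ≡ 1626, 5^256 ≡ 872.
445 = 256 + 128 + 32 + 16 + 8 + 4 + 1, so 5^445 ≡ 872·1626·1366·1444·586·625·5 ≡ 1474 (mod 1781).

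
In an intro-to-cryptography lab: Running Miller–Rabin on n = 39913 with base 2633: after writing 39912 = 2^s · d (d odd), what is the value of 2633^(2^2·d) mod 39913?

n − 1 = 39912 = 2^3 · 4989, so s = 3 and d = 4989.
By repeated squaring, 2633^4989 ≡ 19647 (mod 39913).
x_0 = 19647.
x_1 = 19647^2 mod 39913 = 5986.
x_2 = 5986^2 mod 39913 = 30235.

30235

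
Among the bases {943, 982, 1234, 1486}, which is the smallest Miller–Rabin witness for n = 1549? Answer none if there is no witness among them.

n − 1 = 1548 = 2^2 · 387, so s = 2 and d = 387.
Base 943: x_0 = 943^387 mod 1549 = 1. x_0 = 1, so 943 is not a witness.
Base 982: x_0 = 982^387 mod 1549 = 1. x_0 = 1, so 982 is not a witness.
Base 1234: x_0 = 1234^387 mod 1549 = 1548. x_0 = 1548 ≡ −1, so 1234 is not a witness.
Base 1486: x_0 = 1486^387 mod 1549 = 1. x_0 = 1, so 1486 is not a witness.
No listed base is a witness for 1549.

none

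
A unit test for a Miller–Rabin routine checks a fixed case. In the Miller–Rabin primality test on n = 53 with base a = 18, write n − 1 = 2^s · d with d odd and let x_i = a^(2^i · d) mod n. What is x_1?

n − 1 = 52 = 2^2 · 13, so s = 2 and d = 13.
x_0 = 18^13 mod 53 = 23.
x_1 = 23^2 mod 53 = 52.

52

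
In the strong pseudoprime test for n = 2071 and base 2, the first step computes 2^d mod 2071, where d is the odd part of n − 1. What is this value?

n − 1 = 2070 = 2^1 · 1035, so s = 1 and d = 1035.
Repeated squaring mod 2071: 2^1 ≡ 2, 2^2 ≡ 4, 2^4 ≡ 16, 2^8 ≡ 256, 2^16 ≡ 1335, 2^32 ≡ 1165, 2^64 ≡ 720, 2^128 ≡ 650, 2^256 ≡ 16, 2^512 ≡ 256, 2^1024 ≡ 1335.
1035 = 1024 + 8 + 2 + 1, so 2^1035 ≡ 1335·256·4·2 ≡ 360 (mod 2071).

360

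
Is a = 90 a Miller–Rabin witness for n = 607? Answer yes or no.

n − 1 = 606 = 2^1 · 303, so s = 1 and d = 303.
Repeated squaring mod 607: 90^1 ≡ 90, 90^2 ≡ 209, 90^4 ≡ 584, 90^8 ≡ 529, 90^16 ≡ 14, 90^32 ≡ 196, 90^64 ≡ 175, 90^128 ≡ 275, 90^256 ≡ 357.
303 = 256 + 32 + 8 + 4 + 2 + 1, so 90^303 ≡ 357·196·529·584·209·90 ≡ 606 (mod 607).
x_0 = 90^303 mod 607 = 606.
x_0 = 606 ≡ −1, so 90 is not a witness.

no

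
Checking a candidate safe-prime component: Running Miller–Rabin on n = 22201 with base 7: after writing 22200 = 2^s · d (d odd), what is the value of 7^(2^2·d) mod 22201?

12368

n − 1 = 22200 = 2^3 · 2775, so s = 3 and d = 2775.
x_0 = 7^2775 mod 22201 = 13558.
x_1 = 13558^2 mod 22201 = 17285.
x_2 = 17285^2 mod 22201 = 12368.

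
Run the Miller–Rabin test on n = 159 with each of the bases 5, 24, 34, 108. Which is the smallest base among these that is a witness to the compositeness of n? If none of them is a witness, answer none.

n − 1 = 158 = 2^1 · 79, so s = 1 and d = 79.
Base 5: x_0 = 5^79 mod 159 = 101. x_0 ∉ {1, 158} and s = 1, so 5 is a Miller–Rabin witness and 159 is composite.
Base 24: x_0 = 24^79 mod 159 = 24. x_0 ∉ {1, 158} and s = 1, so 24 is a Miller–Rabin witness and 159 is composite.
Base 34: x_0 = 34^79 mod 159 = 19. x_0 ∉ {1, 158} and s = 1, so 34 is a Miller–Rabin witness and 159 is composite.
Base 108: x_0 = 108^79 mod 159 = 51. x_0 ∉ {1, 158} and s = 1, so 108 is a Miller–Rabin witness and 159 is composite.
The smallest witness among the given bases is 5.

5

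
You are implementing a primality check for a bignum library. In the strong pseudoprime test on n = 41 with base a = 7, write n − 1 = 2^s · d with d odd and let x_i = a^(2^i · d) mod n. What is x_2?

40

n − 1 = 40 = 2^3 · 5, so s = 3 and d = 5.
x_0 = 7^5 mod 41 = 38.
x_1 = 38^2 mod 41 = 9.
x_2 = 9^2 mod 41 = 40.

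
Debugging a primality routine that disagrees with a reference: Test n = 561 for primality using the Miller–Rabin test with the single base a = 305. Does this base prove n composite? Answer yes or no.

no

n − 1 = 560 = 2^4 · 35, so s = 4 and d = 35.
x_0 = 305^35 mod 561 = 560.
x_0 = 560 ≡ −1, so 305 is not a witness.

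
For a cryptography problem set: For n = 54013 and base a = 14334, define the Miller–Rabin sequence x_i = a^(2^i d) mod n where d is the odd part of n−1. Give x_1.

n − 1 = 54012 = 2^2 · 13503, so s = 2 and d = 13503.
Repeated squaring mod 54013: 14334^1 ≡ 14334, 14334^2 ≡ 52117, 14334^4 ≡ 29958, 14334^8 ≡ 1756, 14334^16 ≡ 4795, 14334^32 ≡ 36500, 14334^64 ≡ 19355, 14334^128 ≡ 35870, 14334^256 ≡ 13227, 14334^512 ≡ 5422, 14334^1024 ≡ 15012, 14334^2048 ≡ 17908, 14334^4096 ≡ 21283, 14334^8192 ≡ 13071.
13503 = 8192 + 4096 + 1024 + 128 + 32 + 16 + 8 + 4 + 2 + 1, so 14334^13503 ≡ 13071·21283·15012·35870·36500·4795·1756·29958·52117·14334 ≡ 12132 (mod 54013).
x_0 = 12132.
x_1 = 12132^2 mod 54013 = 54012.

54012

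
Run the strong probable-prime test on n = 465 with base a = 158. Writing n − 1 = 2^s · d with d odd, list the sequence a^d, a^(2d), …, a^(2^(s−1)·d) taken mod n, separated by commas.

83, 379, 421, 76

n − 1 = 464 = 2^4 · 29, so s = 4 and d = 29.
x_0 = 158^29 mod 465 = 83.
x_1 = 83^2 mod 465 = 379.
x_2 = 379^2 mod 465 = 421.
x_3 = 421^2 mod 465 = 76.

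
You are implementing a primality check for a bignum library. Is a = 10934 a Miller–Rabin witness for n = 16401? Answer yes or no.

yes

n − 1 = 16400 = 2^4 · 1025, so s = 4 and d = 1025.
x_0 = 10934^1025 mod 16401 = 10934.
x_0 is neither 1 nor 16400, so continue squaring.
x_1 = 10934^2 mod 16401 = 5467.
x_2 = 5467^2 mod 16401 = 5467.
x_3 = 5467^2 mod 16401 = 5467.
Reached i = s−1 = 3 without hitting −1: 10934 is a Miller–Rabin witness and 16401 is composite.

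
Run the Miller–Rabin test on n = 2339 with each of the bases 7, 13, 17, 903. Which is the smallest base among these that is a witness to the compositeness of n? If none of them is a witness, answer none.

n − 1 = 2338 = 2^1 · 1169, so s = 1 and d = 1169.
Base 7: x_0 = 7^1169 mod 2339 = 2338. x_0 = 2338 ≡ −1, so 7 is not a witness.
Base 13: x_0 = 13^1169 mod 2339 = 1. x_0 = 1, so 13 is not a witness.
Base 17: x_0 = 17^1169 mod 2339 = 2338. x_0 = 2338 ≡ −1, so 17 is not a witness.
Base 903: x_0 = 903^1169 mod 2339 = 1. x_0 = 1, so 903 is not a witness.
No listed base is a witness for 2339.

none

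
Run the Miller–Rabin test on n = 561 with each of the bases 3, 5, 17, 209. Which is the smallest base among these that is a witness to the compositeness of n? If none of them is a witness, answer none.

3

n − 1 = 560 = 2^4 · 35, so s = 4 and d = 35.
Base 3: x_0 = 3^35 mod 561 = 78. x_0 is neither 1 nor 560, so continue squaring. x_1 = 78^2 mod 561 = 474. x_2 = 474^2 mod 561 = 276. x_3 = 276^2 mod 561 = 441. Reached i = s−1 = 3 without hitting −1: 3 is a Miller–Rabin witness and 561 is composite.
Base 5: x_0 = 5^35 mod 561 = 23. x_0 is neither 1 nor 560, so continue squaring. x_1 = 23^2 mod 561 = 529. x_2 = 529^2 mod 561 = 463. x_3 = 463^2 mod 561 = 67. Reached i = s−1 = 3 without hitting −1: 5 is a Miller–Rabin witness and 561 is composite.
Base 17: x_0 = 17^35 mod 561 = 527. x_0 is neither 1 nor 560, so continue squaring. x_1 = 527^2 mod 561 = 34. x_2 = 34^2 mod 561 = 34. x_3 = 34^2 mod 561 = 34. Reached i = s−1 = 3 without hitting −1: 17 is a Miller–Rabin witness and 561 is composite.
Base 209: x_0 = 209^35 mod 561 = 176. x_0 is neither 1 nor 560, so continue squaring. x_1 = 176^2 mod 561 = 121. x_2 = 121^2 mod 561 = 55. x_3 = 55^2 mod 561 = 220. Reached i = s−1 = 3 without hitting −1: 209 is a Miller–Rabin witness and 561 is composite.
The smallest witness among the given bases is 3.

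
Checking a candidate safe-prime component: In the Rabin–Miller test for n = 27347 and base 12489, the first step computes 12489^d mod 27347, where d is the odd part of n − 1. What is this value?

n − 1 = 27346 = 2^1 · 13673, so s = 1 and d = 13673.
12489^13673 mod 27347 = 6072.

6072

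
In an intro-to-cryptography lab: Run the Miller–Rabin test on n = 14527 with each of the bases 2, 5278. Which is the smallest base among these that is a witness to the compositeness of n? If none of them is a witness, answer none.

2

n − 1 = 14526 = 2^1 · 7263, so s = 1 and d = 7263.
Base 2: x_0 = 2^7263 mod 14527 = 11681. x_0 ∉ {1, 14526} and s = 1, so 2 is a Miller–Rabin witness and 14527 is composite.
Base 5278: x_0 = 5278^7263 mod 14527 = 4901. x_0 ∉ {1, 14526} and s = 1, so 5278 is a Miller–Rabin witness and 14527 is composite.
The smallest witness among the given bases is 2.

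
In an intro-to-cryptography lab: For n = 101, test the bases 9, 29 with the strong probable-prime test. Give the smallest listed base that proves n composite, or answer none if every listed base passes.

n − 1 = 100 = 2^2 · 25, so s = 2 and d = 25.
Base 9: x_0 = 9^25 mod 101 = 100. x_0 = 100 ≡ −1, so 9 is not a witness.
Base 29: x_0 = 29^25 mod 101 = 91. x_0 is neither 1 nor 100, so continue squaring. x_1 = 91^2 mod 101 = 100. x_1 ≡ −1, so 29 is not a witness.
No listed base is a witness for 101.

none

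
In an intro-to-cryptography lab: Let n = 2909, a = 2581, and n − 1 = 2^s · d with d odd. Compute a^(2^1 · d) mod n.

n − 1 = 2908 = 2^2 · 727, so s = 2 and d = 727.
x_0 = 2581^727 mod 2909 = 878.
x_1 = 878^2 mod 2909 = 2908.

2908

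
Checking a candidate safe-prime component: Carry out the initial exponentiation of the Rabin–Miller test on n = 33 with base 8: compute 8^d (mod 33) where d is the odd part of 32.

n − 1 = 32 = 2^5 · 1, so s = 5 and d = 1.
8^1 mod 33 = 8.

8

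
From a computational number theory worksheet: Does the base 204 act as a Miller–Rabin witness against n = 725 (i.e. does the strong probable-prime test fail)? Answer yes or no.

yes

n − 1 = 724 = 2^2 · 181, so s = 2 and d = 181.
x_0 = 204^181 mod 725 = 204.
x_0 is neither 1 nor 724, so continue squaring.
x_1 = 204^2 mod 725 = 291.
Reached i = s−1 = 1 without hitting −1: 204 is a Miller–Rabin witness and 725 is composite.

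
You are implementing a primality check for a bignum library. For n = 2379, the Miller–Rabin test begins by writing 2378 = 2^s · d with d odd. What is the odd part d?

Halving: 2378 → 1189; 1189 is odd.
So 2378 = 2^1 · 1189.

1189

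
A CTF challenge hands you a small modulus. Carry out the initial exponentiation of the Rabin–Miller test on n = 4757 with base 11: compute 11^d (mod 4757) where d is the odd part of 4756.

2356

n − 1 = 4756 = 2^2 · 1189, so s = 2 and d = 1189.
11^1189 mod 4757 = 2356.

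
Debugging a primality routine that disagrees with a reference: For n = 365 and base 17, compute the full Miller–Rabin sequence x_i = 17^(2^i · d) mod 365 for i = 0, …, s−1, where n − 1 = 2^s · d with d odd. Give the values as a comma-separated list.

n − 1 = 364 = 2^2 · 91, so s = 2 and d = 91.
x_0 = 17^91 mod 365 = 313.
x_1 = 313^2 mod 365 = 149.

313, 149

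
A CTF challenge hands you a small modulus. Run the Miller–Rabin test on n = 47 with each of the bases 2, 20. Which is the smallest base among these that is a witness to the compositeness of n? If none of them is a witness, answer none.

none

n − 1 = 46 = 2^1 · 23, so s = 1 and d = 23.
Base 2: x_0 = 2^23 mod 47 = 1. x_0 = 1, so 2 is not a witness.
Base 20: x_0 = 20^23 mod 47 = 46. x_0 = 46 ≡ −1, so 20 is not a witness.
No listed base is a witness for 47.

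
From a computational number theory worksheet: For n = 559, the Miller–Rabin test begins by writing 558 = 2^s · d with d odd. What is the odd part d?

Halving: 558 → 279; 279 is odd.
So 558 = 2^1 · 279.

279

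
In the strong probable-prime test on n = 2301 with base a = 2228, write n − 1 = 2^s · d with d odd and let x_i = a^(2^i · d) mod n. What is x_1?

1897

n − 1 = 2300 = 2^2 · 575, so s = 2 and d = 575.
x_0 = 2228^575 mod 2301 = 593.
x_1 = 593^2 mod 2301 = 1897.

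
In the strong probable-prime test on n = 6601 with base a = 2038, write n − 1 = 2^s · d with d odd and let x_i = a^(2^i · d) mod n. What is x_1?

1772

n − 1 = 6600 = 2^3 · 825, so s = 3 and d = 825.
Repeated squaring mod 6601: 2038^1 ≡ 2038, 2038^2 ≡ 1415, 2038^4 ≡ 2122, 2038^8 ≡ 1002, 2038^16 ≡ 652, 2038^32 ≡ 2640, 2038^64 ≡ 5545, 2038^128 ≡ 6168, 2038^256 ≡ 2661, 2038^512 ≡ 4649.
825 = 512 + 256 + 32 + 16 + 8 + 1, so 2038^825 ≡ 4649·2661·2640·652·1002·2038 ≡ 3242 (mod 6601).
x_0 = 3242.
x_1 = 3242^2 mod 6601 = 1772.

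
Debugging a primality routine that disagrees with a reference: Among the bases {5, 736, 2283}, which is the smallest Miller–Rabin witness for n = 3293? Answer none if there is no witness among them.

5

n − 1 = 3292 = 2^2 · 823, so s = 2 and d = 823.
Base 5: x_0 = 5^823 mod 3293 = 3095. x_0 is neither 1 nor 3292, so continue squaring. x_1 = 3095^2 mod 3293 = 2981. Reached i = s−1 = 1 without hitting −1: 5 is a Miller–Rabin witness and 3293 is composite.
Base 736: x_0 = 736^823 mod 3293 = 2772. x_0 is neither 1 nor 3292, so continue squaring. x_1 = 2772^2 mod 3293 = 1415. Reached i = s−1 = 1 without hitting −1: 736 is a Miller–Rabin witness and 3293 is composite.
Base 2283: x_0 = 2283^823 mod 3293 = 1506. x_0 is neither 1 nor 3292, so continue squaring. x_1 = 1506^2 mod 3293 = 2452. Reached i = s−1 = 1 without hitting −1: 2283 is a Miller–Rabin witness and 3293 is composite.
The smallest witness among the given bases is 5.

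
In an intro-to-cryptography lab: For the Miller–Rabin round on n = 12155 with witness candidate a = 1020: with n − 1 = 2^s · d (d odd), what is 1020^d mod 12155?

n − 1 = 12154 = 2^1 · 6077, so s = 1 and d = 6077.
1020^6077 mod 12155 = 5865.

5865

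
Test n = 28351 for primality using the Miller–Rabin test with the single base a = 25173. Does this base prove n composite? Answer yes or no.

no

n − 1 = 28350 = 2^1 · 14175, so s = 1 and d = 14175.
x_0 = 25173^14175 mod 28351 = 28350.
x_0 = 28350 ≡ −1, so 25173 is not a witness.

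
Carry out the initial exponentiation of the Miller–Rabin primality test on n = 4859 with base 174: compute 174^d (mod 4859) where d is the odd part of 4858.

2278

n − 1 = 4858 = 2^1 · 2429, so s = 1 and d = 2429.
174^2429 mod 4859 = 2278.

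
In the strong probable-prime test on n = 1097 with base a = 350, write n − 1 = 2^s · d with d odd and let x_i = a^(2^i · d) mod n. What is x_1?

n − 1 = 1096 = 2^3 · 137, so s = 3 and d = 137.
x_0 = 350^137 mod 1097 = 611.
x_1 = 611^2 mod 1097 = 341.

341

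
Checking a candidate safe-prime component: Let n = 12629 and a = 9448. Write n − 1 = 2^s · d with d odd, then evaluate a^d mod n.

n − 1 = 12628 = 2^2 · 3157, so s = 2 and d = 3157.
9448^3157 mod 12629 = 1593.

1593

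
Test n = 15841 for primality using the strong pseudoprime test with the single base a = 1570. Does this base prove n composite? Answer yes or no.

n − 1 = 15840 = 2^5 · 495, so s = 5 and d = 495.
Repeated squaring mod 15841: 1570^1 ≡ 1570, 1570^2 ≡ 9545, 1570^4 ≡ 5434, 1570^8 ≡ 732, 1570^16 ≡ 13071, 1570^32 ≡ 5856, 1570^64 ≡ 12812, 1570^128 ≡ 2902, 1570^256 ≡ 10033.
495 = 256 + 128 + 64 + 32 + 8 + 4 + 2 + 1, so 1570^495 ≡ 10033·2902·12812·5856·732·5434·9545·1570 ≡ 1 (mod 15841).
x_0 = 1570^495 mod 15841 = 1.
x_0 = 1, so 1570 is not a witness.

no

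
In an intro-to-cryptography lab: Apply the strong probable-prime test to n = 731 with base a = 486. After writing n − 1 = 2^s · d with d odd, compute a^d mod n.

640

n − 1 = 730 = 2^1 · 365, so s = 1 and d = 365.
486^365 mod 731 = 640.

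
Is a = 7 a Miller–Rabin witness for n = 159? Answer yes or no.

yes

n − 1 = 158 = 2^1 · 79, so s = 1 and d = 79.
x_0 = 7^79 mod 159 = 7.
x_0 ∉ {1, 158} and s = 1, so 7 is a Miller–Rabin witness and 159 is composite.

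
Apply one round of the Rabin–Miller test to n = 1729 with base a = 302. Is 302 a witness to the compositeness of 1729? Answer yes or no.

no

n − 1 = 1728 = 2^6 · 27, so s = 6 and d = 27.
x_0 = 302^27 mod 1729 = 1.
x_0 = 1, so 302 is not a witness.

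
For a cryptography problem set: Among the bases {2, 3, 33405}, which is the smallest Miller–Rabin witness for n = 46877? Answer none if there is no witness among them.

none

n − 1 = 46876 = 2^2 · 11719, so s = 2 and d = 11719.
Base 2: x_0 = 2^11719 mod 46877 = 12142. x_0 is neither 1 nor 46876, so continue squaring. x_1 = 12142^2 mod 46877 = 46876. x_1 ≡ −1, so 2 is not a witness.
Base 3: x_0 = 3^11719 mod 46877 = 12142. x_0 is neither 1 nor 46876, so continue squaring. x_1 = 12142^2 mod 46877 = 46876. x_1 ≡ −1, so 3 is not a witness.
Base 33405: x_0 = 33405^11719 mod 46877 = 12142. x_0 is neither 1 nor 46876, so continue squaring. x_1 = 12142^2 mod 46877 = 46876. x_1 ≡ −1, so 33405 is not a witness.
No listed base is a witness for 46877.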